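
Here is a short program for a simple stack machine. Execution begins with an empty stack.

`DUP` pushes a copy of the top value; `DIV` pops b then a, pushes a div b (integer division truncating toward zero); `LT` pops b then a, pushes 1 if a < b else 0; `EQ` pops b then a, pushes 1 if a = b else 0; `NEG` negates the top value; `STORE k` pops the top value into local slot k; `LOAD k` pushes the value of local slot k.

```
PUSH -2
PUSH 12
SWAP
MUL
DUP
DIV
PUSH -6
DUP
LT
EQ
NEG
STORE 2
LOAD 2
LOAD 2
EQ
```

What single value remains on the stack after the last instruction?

PUSH -2  [-2]
PUSH 12  [-2, 12]
SWAP     [12, -2]
MUL      [-24]
DUP      [-24, -24]
DIV      [1]
PUSH -6  [1, -6]
DUP      [1, -6, -6]
LT       [1, 0]
EQ       [0]
NEG      [0]
STORE 2  []
LOAD 2   [0]
LOAD 2   [0, 0]
EQ       [1]

1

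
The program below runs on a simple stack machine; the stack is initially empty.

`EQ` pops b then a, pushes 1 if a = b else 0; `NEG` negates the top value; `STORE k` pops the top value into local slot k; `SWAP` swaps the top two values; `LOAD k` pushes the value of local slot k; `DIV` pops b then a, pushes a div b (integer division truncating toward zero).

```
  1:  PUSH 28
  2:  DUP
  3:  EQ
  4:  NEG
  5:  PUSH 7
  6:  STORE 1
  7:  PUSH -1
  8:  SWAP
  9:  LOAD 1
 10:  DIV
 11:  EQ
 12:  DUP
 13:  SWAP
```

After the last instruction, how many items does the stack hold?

PUSH 28 → 28
DUP     → 28 28
EQ      → 1
NEG     → -1
PUSH 7  → -1 7
STORE 1 → -1
PUSH -1 → -1 -1
SWAP    → -1 -1
LOAD 1  → -1 -1 7
DIV     → -1 0
EQ      → 0
DUP     → 0 0
SWAP    → 0 0

2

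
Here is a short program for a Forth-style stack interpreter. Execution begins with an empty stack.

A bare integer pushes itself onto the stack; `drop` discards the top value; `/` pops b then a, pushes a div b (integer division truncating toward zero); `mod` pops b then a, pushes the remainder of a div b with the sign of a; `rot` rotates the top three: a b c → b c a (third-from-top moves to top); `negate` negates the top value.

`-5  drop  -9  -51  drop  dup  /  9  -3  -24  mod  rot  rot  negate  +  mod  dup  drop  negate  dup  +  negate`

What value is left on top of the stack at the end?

-6

-5     -> -5
drop   -> (empty)
-9     -> -9
-51    -> -9 -51
drop   -> -9
dup    -> -9 -9
/      -> 1
9      -> 1 9
-3     -> 1 9 -3
-24    -> 1 9 -3 -24
mod    -> 1 9 -3
rot    -> 9 -3 1
rot    -> -3 1 9
negate -> -3 1 -9
+      -> -3 -8
mod    -> -3
dup    -> -3 -3
drop   -> -3
negate -> 3
dup    -> 3 3
+      -> 6
negate -> -6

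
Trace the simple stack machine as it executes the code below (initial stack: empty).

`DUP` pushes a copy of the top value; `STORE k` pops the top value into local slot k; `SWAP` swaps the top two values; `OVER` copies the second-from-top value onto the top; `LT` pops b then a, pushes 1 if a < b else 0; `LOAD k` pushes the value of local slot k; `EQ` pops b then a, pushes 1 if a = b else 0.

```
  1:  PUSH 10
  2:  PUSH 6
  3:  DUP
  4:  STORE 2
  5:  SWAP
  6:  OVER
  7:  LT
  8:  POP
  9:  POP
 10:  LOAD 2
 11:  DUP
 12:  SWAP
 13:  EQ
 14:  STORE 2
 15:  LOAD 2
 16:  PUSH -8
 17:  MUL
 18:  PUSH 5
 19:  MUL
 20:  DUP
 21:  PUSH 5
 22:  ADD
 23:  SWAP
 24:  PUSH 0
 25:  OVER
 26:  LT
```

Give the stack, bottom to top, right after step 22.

[-40, -35]

PUSH 10 → 10
PUSH 6  → 10 6
DUP     → 10 6 6
STORE 2 → 10 6
SWAP    → 6 10
OVER    → 6 10 6
LT      → 6 0
POP     → 6
POP     → (empty)
LOAD 2  → 6
DUP     → 6 6
SWAP    → 6 6
EQ      → 1
STORE 2 → (empty)
LOAD 2  → 1
PUSH -8 → 1 -8
MUL     → -8
PUSH 5  → -8 5
MUL     → -40
DUP     → -40 -40
PUSH 5  → -40 -40 5
ADD     → -40 -35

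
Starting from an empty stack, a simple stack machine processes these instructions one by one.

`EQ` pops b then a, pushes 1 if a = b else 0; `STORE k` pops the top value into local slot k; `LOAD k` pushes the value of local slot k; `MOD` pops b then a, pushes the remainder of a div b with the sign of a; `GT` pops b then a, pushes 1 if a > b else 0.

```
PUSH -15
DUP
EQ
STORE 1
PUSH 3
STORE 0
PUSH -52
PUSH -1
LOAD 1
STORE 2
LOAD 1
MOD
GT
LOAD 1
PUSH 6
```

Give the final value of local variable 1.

PUSH -15 → -15
DUP      → -15 -15
EQ       → 1
STORE 1  → (empty)
PUSH 3   → 3
STORE 0  → (empty)
PUSH -52 → -52
PUSH -1  → -52 -1
LOAD 1   → -52 -1 1
STORE 2  → -52 -1
LOAD 1   → -52 -1 1
MOD      → -52 0
GT       → 0
LOAD 1   → 0 1
PUSH 6   → 0 1 6

1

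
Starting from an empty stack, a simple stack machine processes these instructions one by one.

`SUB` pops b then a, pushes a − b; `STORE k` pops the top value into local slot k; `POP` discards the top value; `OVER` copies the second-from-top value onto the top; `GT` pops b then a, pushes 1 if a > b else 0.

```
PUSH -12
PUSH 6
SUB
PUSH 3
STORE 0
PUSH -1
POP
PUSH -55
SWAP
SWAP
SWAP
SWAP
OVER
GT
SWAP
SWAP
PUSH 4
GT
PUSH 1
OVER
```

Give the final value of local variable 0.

3

PUSH -12 → -12
PUSH 6   → -12 6
SUB      → -18
PUSH 3   → -18 3
STORE 0  → -18
PUSH -1  → -18 -1
POP      → -18
PUSH -55 → -18 -55
SWAP     → -55 -18
SWAP     → -18 -55
SWAP     → -55 -18
SWAP     → -18 -55
OVER     → -18 -55 -18
GT       → -18 0
SWAP     → 0 -18
SWAP     → -18 0
PUSH 4   → -18 0 4
GT       → -18 0
PUSH 1   → -18 0 1
OVER     → -18 0 1 0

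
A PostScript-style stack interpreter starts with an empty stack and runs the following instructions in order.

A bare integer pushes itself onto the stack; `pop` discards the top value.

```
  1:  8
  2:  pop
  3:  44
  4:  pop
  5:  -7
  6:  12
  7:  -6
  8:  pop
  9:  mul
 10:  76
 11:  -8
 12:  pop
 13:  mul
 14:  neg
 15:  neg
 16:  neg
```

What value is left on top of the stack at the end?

8   : [8]
pop : []
44  : [44]
pop : []
-7  : [-7]
12  : [-7, 12]
-6  : [-7, 12, -6]
pop : [-7, 12]
mul : [-84]
76  : [-84, 76]
-8  : [-84, 76, -8]
pop : [-84, 76]
mul : [-6384]
neg : [6384]
neg : [-6384]
neg : [6384]

6384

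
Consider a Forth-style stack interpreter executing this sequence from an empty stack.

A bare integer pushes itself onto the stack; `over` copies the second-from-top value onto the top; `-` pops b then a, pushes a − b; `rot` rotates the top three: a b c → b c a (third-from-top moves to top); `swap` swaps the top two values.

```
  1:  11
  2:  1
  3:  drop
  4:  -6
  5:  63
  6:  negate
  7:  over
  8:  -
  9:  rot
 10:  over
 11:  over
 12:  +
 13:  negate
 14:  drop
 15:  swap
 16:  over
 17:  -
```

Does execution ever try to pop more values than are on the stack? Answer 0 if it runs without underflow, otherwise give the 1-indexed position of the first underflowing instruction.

0

11     -> 11
1      -> 11 1
drop   -> 11
-6     -> 11 -6
63     -> 11 -6 63
negate -> 11 -6 -63
over   -> 11 -6 -63 -6
-      -> 11 -6 -57
rot    -> -6 -57 11
over   -> -6 -57 11 -57
over   -> -6 -57 11 -57 11
+      -> -6 -57 11 -46
negate -> -6 -57 11 46
drop   -> -6 -57 11
swap   -> -6 11 -57
over   -> -6 11 -57 11
-      -> -6 11 -68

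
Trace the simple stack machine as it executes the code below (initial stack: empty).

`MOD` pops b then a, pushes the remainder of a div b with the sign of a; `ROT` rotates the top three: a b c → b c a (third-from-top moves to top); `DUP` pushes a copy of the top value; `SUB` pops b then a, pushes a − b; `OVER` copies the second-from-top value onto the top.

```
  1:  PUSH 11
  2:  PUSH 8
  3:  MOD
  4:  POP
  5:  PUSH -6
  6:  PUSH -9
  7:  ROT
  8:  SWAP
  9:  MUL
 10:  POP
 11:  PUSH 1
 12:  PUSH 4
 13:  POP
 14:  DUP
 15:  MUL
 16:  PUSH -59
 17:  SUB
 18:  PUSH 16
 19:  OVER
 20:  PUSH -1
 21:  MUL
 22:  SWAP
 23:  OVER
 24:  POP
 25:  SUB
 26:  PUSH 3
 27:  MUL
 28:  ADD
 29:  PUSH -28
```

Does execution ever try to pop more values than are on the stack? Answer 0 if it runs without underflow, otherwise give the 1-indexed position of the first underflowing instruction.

7

PUSH 11  11
PUSH 8   11 8
MOD      3
POP      (empty)
PUSH -6  -6
PUSH -9  -6 -9
ROT  — needs 3 operands, stack has 2 → underflow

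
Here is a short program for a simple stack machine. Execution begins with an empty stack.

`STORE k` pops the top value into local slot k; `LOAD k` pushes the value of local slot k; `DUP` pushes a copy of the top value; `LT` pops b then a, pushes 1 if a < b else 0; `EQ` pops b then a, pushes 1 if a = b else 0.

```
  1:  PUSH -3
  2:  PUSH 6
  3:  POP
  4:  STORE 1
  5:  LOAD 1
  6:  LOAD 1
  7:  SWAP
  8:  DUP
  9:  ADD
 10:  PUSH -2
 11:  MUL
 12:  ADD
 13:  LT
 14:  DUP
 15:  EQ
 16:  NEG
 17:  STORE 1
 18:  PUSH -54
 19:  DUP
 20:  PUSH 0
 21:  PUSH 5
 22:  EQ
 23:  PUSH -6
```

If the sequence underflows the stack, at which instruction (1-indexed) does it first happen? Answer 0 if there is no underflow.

13

PUSH -3 → [-3]
PUSH 6  → [-3, 6]
POP     → [-3]
STORE 1 → []
LOAD 1  → [-3]
LOAD 1  → [-3, -3]
SWAP    → [-3, -3]
DUP     → [-3, -3, -3]
ADD     → [-3, -6]
PUSH -2 → [-3, -6, -2]
MUL     → [-3, 12]
ADD     → [9]
LT  — needs 2 operands, stack has 1 → underflow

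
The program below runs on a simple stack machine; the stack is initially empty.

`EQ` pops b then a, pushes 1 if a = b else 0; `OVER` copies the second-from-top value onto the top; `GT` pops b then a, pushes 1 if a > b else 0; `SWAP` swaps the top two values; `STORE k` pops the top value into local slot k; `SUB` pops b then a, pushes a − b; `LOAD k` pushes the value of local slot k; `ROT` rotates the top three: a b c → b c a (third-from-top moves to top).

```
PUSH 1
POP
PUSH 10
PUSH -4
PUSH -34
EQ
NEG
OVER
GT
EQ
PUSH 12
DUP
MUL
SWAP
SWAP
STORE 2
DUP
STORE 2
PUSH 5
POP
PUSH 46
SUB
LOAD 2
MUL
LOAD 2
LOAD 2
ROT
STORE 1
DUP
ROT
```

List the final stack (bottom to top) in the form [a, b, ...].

[0, 0, 0]

PUSH 1   : [1]
POP      : []
PUSH 10  : [10]
PUSH -4  : [10, -4]
PUSH -34 : [10, -4, -34]
EQ       : [10, 0]
NEG      : [10, 0]
OVER     : [10, 0, 10]
GT       : [10, 0]
EQ       : [0]
PUSH 12  : [0, 12]
DUP      : [0, 12, 12]
MUL      : [0, 144]
SWAP     : [144, 0]
SWAP     : [0, 144]
STORE 2  : [0]
DUP      : [0, 0]
STORE 2  : [0]
PUSH 5   : [0, 5]
POP      : [0]
PUSH 46  : [0, 46]
SUB      : [-46]
LOAD 2   : [-46, 0]
MUL      : [0]
LOAD 2   : [0, 0]
LOAD 2   : [0, 0, 0]
ROT      : [0, 0, 0]
STORE 1  : [0, 0]
DUP      : [0, 0, 0]
ROT      : [0, 0, 0]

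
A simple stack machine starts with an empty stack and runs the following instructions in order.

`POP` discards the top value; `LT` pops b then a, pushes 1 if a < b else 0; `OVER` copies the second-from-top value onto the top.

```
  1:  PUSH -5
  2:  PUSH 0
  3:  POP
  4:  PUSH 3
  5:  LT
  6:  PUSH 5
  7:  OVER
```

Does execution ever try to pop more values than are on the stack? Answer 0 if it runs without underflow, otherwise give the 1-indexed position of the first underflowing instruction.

0

PUSH -5 → [-5]
PUSH 0  → [-5, 0]
POP     → [-5]
PUSH 3  → [-5, 3]
LT      → [1]
PUSH 5  → [1, 5]
OVER    → [1, 5, 1]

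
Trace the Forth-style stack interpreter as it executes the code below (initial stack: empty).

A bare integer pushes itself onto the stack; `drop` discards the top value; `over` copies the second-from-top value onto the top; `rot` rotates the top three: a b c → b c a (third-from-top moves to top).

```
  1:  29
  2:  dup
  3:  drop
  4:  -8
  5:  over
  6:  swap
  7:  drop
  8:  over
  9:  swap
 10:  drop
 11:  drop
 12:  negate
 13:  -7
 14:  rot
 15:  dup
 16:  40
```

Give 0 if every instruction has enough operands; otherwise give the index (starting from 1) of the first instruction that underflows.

29     → [29]
dup    → [29, 29]
drop   → [29]
-8     → [29, -8]
over   → [29, -8, 29]
swap   → [29, 29, -8]
drop   → [29, 29]
over   → [29, 29, 29]
swap   → [29, 29, 29]
drop   → [29, 29]
drop   → [29]
negate → [-29]
-7     → [-29, -7]
rot  — needs 3 operands, stack has 2 → underflow

14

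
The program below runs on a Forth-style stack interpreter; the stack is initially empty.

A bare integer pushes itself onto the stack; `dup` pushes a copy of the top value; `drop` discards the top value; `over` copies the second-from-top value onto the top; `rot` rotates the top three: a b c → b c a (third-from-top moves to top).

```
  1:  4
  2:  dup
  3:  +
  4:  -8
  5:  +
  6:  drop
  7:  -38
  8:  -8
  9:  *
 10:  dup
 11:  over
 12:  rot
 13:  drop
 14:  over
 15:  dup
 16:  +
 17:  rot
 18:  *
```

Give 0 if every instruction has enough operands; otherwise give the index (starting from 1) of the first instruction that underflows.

0

4     [4]
dup   [4, 4]
+     [8]
-8    [8, -8]
+     [0]
drop  []
-38   [-38]
-8    [-38, -8]
*     [304]
dup   [304, 304]
over  [304, 304, 304]
rot   [304, 304, 304]
drop  [304, 304]
over  [304, 304, 304]
dup   [304, 304, 304, 304]
+     [304, 304, 608]
rot   [304, 608, 304]
*     [304, 184832]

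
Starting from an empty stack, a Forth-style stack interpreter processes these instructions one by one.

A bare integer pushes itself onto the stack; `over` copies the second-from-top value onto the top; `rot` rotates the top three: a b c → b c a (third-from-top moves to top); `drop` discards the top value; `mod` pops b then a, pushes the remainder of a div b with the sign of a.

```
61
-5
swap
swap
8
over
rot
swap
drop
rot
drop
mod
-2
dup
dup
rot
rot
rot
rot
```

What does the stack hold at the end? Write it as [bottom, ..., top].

[3, -2, -2, -2]

61   : [61]
-5   : [61, -5]
swap : [-5, 61]
swap : [61, -5]
8    : [61, -5, 8]
over : [61, -5, 8, -5]
rot  : [61, 8, -5, -5]
swap : [61, 8, -5, -5]
drop : [61, 8, -5]
rot  : [8, -5, 61]
drop : [8, -5]
mod  : [3]
-2   : [3, -2]
dup  : [3, -2, -2]
dup  : [3, -2, -2, -2]
rot  : [3, -2, -2, -2]
rot  : [3, -2, -2, -2]
rot  : [3, -2, -2, -2]
rot  : [3, -2, -2, -2]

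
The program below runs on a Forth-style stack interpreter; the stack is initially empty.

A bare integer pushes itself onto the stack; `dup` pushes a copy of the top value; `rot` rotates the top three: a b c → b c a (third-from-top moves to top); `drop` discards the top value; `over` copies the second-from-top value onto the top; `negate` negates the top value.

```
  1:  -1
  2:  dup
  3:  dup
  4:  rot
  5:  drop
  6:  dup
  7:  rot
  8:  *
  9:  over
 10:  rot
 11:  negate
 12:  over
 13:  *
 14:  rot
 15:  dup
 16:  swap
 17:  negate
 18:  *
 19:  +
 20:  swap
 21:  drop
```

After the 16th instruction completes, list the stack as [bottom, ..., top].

[-1, -1, 1, 1]

-1     → -1
dup    → -1 -1
dup    → -1 -1 -1
rot    → -1 -1 -1
drop   → -1 -1
dup    → -1 -1 -1
rot    → -1 -1 -1
*      → -1 1
over   → -1 1 -1
rot    → 1 -1 -1
negate → 1 -1 1
over   → 1 -1 1 -1
*      → 1 -1 -1
rot    → -1 -1 1
dup    → -1 -1 1 1
swap   → -1 -1 1 1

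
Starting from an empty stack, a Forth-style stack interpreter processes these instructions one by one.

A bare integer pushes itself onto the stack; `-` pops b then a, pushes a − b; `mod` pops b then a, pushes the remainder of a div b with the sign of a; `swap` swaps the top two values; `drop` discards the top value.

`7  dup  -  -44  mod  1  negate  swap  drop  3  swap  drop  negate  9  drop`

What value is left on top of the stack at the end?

7      → 7
dup    → 7 7
-      → 0
-44    → 0 -44
mod    → 0
1      → 0 1
negate → 0 -1
swap   → -1 0
drop   → -1
3      → -1 3
swap   → 3 -1
drop   → 3
negate → -3
9      → -3 9
drop   → -3

-3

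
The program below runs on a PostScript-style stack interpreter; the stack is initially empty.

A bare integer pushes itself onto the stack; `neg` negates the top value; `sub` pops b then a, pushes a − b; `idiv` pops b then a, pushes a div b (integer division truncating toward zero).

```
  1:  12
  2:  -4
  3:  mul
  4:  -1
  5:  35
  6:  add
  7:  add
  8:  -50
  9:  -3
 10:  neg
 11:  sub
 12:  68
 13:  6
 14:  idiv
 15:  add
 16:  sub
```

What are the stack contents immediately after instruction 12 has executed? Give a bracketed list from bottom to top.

[-14, -53, 68]

12  : [12]
-4  : [12, -4]
mul : [-48]
-1  : [-48, -1]
35  : [-48, -1, 35]
add : [-48, 34]
add : [-14]
-50 : [-14, -50]
-3  : [-14, -50, -3]
neg : [-14, -50, 3]
sub : [-14, -53]
68  : [-14, -53, 68]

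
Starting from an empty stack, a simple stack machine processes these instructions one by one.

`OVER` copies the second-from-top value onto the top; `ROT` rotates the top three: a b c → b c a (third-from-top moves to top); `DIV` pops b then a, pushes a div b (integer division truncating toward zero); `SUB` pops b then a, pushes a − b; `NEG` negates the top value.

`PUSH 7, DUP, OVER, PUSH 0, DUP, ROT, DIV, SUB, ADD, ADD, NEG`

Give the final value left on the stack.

PUSH 7  7
DUP     7 7
OVER    7 7 7
PUSH 0  7 7 7 0
DUP     7 7 7 0 0
ROT     7 7 0 0 7
DIV     7 7 0 0
SUB     7 7 0
ADD     7 7
ADD     14
NEG     -14

-14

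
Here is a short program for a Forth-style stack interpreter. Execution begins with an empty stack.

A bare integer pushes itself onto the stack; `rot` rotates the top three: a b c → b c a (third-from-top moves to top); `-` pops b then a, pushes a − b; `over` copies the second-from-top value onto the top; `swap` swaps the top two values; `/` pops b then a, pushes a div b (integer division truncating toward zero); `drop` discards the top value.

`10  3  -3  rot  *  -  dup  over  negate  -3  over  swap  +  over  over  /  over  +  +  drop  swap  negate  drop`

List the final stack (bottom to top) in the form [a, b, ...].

10     : 10
3      : 10 3
-3     : 10 3 -3
rot    : 3 -3 10
*      : 3 -30
-      : 33
dup    : 33 33
over   : 33 33 33
negate : 33 33 -33
-3     : 33 33 -33 -3
over   : 33 33 -33 -3 -33
swap   : 33 33 -33 -33 -3
+      : 33 33 -33 -36
over   : 33 33 -33 -36 -33
over   : 33 33 -33 -36 -33 -36
/      : 33 33 -33 -36 0
over   : 33 33 -33 -36 0 -36
+      : 33 33 -33 -36 -36
+      : 33 33 -33 -72
drop   : 33 33 -33
swap   : 33 -33 33
negate : 33 -33 -33
drop   : 33 -33

[33, -33]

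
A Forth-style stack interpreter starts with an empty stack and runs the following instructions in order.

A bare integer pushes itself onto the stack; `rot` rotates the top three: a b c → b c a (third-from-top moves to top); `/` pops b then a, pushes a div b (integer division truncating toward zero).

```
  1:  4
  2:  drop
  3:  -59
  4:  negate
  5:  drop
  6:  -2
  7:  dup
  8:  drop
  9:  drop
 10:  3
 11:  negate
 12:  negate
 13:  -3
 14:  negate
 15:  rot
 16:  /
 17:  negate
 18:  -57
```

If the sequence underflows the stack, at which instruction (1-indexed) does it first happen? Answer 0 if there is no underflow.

4      -> 4
drop   -> (empty)
-59    -> -59
negate -> 59
drop   -> (empty)
-2     -> -2
dup    -> -2 -2
drop   -> -2
drop   -> (empty)
3      -> 3
negate -> -3
negate -> 3
-3     -> 3 -3
negate -> 3 3
rot  — needs 3 operands, stack has 2 → underflow

15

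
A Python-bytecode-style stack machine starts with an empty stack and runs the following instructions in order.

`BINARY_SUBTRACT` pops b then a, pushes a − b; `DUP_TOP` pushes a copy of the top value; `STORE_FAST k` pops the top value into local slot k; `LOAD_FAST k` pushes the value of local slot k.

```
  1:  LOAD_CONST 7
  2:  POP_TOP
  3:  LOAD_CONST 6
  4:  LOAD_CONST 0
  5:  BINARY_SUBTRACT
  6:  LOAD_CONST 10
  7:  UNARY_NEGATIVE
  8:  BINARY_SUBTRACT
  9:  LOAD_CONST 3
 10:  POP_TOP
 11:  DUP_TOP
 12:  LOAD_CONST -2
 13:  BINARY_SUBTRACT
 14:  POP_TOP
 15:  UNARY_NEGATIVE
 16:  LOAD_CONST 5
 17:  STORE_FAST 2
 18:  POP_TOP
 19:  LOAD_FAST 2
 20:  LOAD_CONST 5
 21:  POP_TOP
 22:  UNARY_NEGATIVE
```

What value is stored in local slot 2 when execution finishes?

LOAD_CONST 7    → 7
POP_TOP         → (empty)
LOAD_CONST 6    → 6
LOAD_CONST 0    → 6 0
BINARY_SUBTRACT → 6
LOAD_CONST 10   → 6 10
UNARY_NEGATIVE  → 6 -10
BINARY_SUBTRACT → 16
LOAD_CONST 3    → 16 3
POP_TOP         → 16
DUP_TOP         → 16 16
LOAD_CONST -2   → 16 16 -2
BINARY_SUBTRACT → 16 18
POP_TOP         → 16
UNARY_NEGATIVE  → -16
LOAD_CONST 5    → -16 5
STORE_FAST 2    → -16
POP_TOP         → (empty)
LOAD_FAST 2     → 5
LOAD_CONST 5    → 5 5
POP_TOP         → 5
UNARY_NEGATIVE  → -5

5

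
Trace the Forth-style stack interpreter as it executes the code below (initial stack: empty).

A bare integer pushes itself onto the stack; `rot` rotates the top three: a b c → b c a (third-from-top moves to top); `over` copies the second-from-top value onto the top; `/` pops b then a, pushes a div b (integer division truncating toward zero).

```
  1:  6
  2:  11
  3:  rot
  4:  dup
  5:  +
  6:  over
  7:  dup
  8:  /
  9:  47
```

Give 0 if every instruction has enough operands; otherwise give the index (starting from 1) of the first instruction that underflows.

3

6  : [6]
11 : [6, 11]
rot  — needs 3 operands, stack has 2 → underflow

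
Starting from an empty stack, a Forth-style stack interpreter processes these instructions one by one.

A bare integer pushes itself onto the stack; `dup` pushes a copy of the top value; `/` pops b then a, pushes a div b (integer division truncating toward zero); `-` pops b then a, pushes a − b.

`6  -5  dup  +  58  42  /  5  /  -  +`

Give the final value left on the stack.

-4

6   → [6]
-5  → [6, -5]
dup → [6, -5, -5]
+   → [6, -10]
58  → [6, -10, 58]
42  → [6, -10, 58, 42]
/   → [6, -10, 1]
5   → [6, -10, 1, 5]
/   → [6, -10, 0]
-   → [6, -10]
+   → [-4]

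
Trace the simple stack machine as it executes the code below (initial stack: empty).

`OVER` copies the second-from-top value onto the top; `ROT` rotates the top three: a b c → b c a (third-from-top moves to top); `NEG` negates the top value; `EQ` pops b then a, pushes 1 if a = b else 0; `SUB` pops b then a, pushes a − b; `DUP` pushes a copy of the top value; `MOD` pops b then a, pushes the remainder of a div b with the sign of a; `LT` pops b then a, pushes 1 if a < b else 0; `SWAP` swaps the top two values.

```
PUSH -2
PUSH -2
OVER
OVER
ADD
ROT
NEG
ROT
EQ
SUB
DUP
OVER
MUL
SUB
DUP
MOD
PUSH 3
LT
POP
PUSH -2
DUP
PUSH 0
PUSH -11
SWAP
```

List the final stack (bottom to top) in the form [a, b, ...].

[-2, -2, -11, 0]

PUSH -2   -2
PUSH -2   -2 -2
OVER      -2 -2 -2
OVER      -2 -2 -2 -2
ADD       -2 -2 -4
ROT       -2 -4 -2
NEG       -2 -4 2
ROT       -4 2 -2
EQ        -4 0
SUB       -4
DUP       -4 -4
OVER      -4 -4 -4
MUL       -4 16
SUB       -20
DUP       -20 -20
MOD       0
PUSH 3    0 3
LT        1
POP       (empty)
PUSH -2   -2
DUP       -2 -2
PUSH 0    -2 -2 0
PUSH -11  -2 -2 0 -11
SWAP      -2 -2 -11 0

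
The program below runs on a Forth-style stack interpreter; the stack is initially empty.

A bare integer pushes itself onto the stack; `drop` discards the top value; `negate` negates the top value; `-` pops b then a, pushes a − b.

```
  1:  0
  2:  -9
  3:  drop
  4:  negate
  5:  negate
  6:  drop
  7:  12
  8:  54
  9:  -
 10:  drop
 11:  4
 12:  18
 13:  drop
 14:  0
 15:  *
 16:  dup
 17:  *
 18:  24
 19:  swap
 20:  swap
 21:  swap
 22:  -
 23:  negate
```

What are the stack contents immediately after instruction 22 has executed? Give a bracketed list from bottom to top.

0      → [0]
-9     → [0, -9]
drop   → [0]
negate → [0]
negate → [0]
drop   → []
12     → [12]
54     → [12, 54]
-      → [-42]
drop   → []
4      → [4]
18     → [4, 18]
drop   → [4]
0      → [4, 0]
*      → [0]
dup    → [0, 0]
*      → [0]
24     → [0, 24]
swap   → [24, 0]
swap   → [0, 24]
swap   → [24, 0]
-      → [24]

[24]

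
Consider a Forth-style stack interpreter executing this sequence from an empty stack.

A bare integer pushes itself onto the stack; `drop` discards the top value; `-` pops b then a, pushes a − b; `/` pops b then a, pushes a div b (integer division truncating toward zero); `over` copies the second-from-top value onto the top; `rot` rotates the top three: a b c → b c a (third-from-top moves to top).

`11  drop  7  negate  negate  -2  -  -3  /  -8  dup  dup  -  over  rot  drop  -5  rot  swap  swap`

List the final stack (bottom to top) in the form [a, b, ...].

[-3, -8, -5, 0]

11     -> 11
drop   -> (empty)
7      -> 7
negate -> -7
negate -> 7
-2     -> 7 -2
-      -> 9
-3     -> 9 -3
/      -> -3
-8     -> -3 -8
dup    -> -3 -8 -8
dup    -> -3 -8 -8 -8
-      -> -3 -8 0
over   -> -3 -8 0 -8
rot    -> -3 0 -8 -8
drop   -> -3 0 -8
-5     -> -3 0 -8 -5
rot    -> -3 -8 -5 0
swap   -> -3 -8 0 -5
swap   -> -3 -8 -5 0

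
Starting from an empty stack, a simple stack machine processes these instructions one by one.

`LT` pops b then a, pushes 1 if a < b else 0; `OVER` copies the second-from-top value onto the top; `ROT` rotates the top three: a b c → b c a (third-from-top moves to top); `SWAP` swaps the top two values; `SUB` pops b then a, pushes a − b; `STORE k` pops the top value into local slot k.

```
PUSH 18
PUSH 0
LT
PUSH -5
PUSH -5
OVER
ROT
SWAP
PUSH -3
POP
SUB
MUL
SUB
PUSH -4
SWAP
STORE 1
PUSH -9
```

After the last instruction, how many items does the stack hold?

PUSH 18 -> [18]
PUSH 0  -> [18, 0]
LT      -> [0]
PUSH -5 -> [0, -5]
PUSH -5 -> [0, -5, -5]
OVER    -> [0, -5, -5, -5]
ROT     -> [0, -5, -5, -5]
SWAP    -> [0, -5, -5, -5]
PUSH -3 -> [0, -5, -5, -5, -3]
POP     -> [0, -5, -5, -5]
SUB     -> [0, -5, 0]
MUL     -> [0, 0]
SUB     -> [0]
PUSH -4 -> [0, -4]
SWAP    -> [-4, 0]
STORE 1 -> [-4]
PUSH -9 -> [-4, -9]

2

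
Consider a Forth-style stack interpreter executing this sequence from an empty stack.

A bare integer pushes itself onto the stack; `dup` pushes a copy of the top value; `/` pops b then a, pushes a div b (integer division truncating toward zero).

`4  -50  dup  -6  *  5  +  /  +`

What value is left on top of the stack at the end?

4   : 4
-50 : 4 -50
dup : 4 -50 -50
-6  : 4 -50 -50 -6
*   : 4 -50 300
5   : 4 -50 300 5
+   : 4 -50 305
/   : 4 0
+   : 4

4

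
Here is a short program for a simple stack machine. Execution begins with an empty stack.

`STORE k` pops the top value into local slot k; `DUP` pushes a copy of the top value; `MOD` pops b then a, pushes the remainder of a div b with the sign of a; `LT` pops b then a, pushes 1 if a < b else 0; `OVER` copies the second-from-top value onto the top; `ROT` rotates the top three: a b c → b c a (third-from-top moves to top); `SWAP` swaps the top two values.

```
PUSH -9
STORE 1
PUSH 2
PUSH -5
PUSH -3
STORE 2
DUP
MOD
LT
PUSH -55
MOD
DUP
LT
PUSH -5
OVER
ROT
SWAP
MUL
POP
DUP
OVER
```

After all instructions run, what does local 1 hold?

PUSH -9  -> [-9]
STORE 1  -> []
PUSH 2   -> [2]
PUSH -5  -> [2, -5]
PUSH -3  -> [2, -5, -3]
STORE 2  -> [2, -5]
DUP      -> [2, -5, -5]
MOD      -> [2, 0]
LT       -> [0]
PUSH -55 -> [0, -55]
MOD      -> [0]
DUP      -> [0, 0]
LT       -> [0]
PUSH -5  -> [0, -5]
OVER     -> [0, -5, 0]
ROT      -> [-5, 0, 0]
SWAP     -> [-5, 0, 0]
MUL      -> [-5, 0]
POP      -> [-5]
DUP      -> [-5, -5]
OVER     -> [-5, -5, -5]

-9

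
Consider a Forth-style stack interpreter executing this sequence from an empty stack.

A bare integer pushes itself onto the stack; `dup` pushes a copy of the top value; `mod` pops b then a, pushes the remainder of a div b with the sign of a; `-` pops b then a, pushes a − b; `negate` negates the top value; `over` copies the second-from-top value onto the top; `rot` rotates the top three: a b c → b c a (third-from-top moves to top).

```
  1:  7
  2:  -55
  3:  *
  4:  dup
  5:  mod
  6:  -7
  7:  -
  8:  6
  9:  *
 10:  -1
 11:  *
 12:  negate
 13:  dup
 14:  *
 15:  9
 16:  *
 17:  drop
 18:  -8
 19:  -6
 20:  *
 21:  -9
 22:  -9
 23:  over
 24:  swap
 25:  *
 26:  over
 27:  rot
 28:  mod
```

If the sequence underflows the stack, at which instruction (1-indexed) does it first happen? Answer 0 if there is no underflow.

7      → 7
-55    → 7 -55
*      → -385
dup    → -385 -385
mod    → 0
-7     → 0 -7
-      → 7
6      → 7 6
*      → 42
-1     → 42 -1
*      → -42
negate → 42
dup    → 42 42
*      → 1764
9      → 1764 9
*      → 15876
drop   → (empty)
-8     → -8
-6     → -8 -6
*      → 48
-9     → 48 -9
-9     → 48 -9 -9
over   → 48 -9 -9 -9
swap   → 48 -9 -9 -9
*      → 48 -9 81
over   → 48 -9 81 -9
rot    → 48 81 -9 -9
mod    → 48 81 0

0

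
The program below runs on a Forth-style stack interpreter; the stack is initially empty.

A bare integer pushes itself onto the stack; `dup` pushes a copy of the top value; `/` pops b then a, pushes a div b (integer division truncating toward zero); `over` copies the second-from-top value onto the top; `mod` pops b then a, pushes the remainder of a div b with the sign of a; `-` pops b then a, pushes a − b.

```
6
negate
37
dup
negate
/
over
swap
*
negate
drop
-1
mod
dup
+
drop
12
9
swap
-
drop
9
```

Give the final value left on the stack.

9

6      -> 6
negate -> -6
37     -> -6 37
dup    -> -6 37 37
negate -> -6 37 -37
/      -> -6 -1
over   -> -6 -1 -6
swap   -> -6 -6 -1
*      -> -6 6
negate -> -6 -6
drop   -> -6
-1     -> -6 -1
mod    -> 0
dup    -> 0 0
+      -> 0
drop   -> (empty)
12     -> 12
9      -> 12 9
swap   -> 9 12
-      -> -3
drop   -> (empty)
9      -> 9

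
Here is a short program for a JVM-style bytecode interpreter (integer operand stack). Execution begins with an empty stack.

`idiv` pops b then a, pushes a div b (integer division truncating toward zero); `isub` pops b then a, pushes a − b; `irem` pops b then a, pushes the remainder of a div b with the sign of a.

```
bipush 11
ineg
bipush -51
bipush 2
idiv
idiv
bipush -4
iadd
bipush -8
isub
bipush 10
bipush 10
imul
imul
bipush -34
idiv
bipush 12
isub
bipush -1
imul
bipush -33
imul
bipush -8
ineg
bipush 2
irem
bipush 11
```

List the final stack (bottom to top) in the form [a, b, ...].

[-759, 0, 11]

bipush 11  → [11]
ineg       → [-11]
bipush -51 → [-11, -51]
bipush 2   → [-11, -51, 2]
idiv       → [-11, -25]
idiv       → [0]
bipush -4  → [0, -4]
iadd       → [-4]
bipush -8  → [-4, -8]
isub       → [4]
bipush 10  → [4, 10]
bipush 10  → [4, 10, 10]
imul       → [4, 100]
imul       → [400]
bipush -34 → [400, -34]
idiv       → [-11]
bipush 12  → [-11, 12]
isub       → [-23]
bipush -1  → [-23, -1]
imul       → [23]
bipush -33 → [23, -33]
imul       → [-759]
bipush -8  → [-759, -8]
ineg       → [-759, 8]
bipush 2   → [-759, 8, 2]
irem       → [-759, 0]
bipush 11  → [-759, 0, 11]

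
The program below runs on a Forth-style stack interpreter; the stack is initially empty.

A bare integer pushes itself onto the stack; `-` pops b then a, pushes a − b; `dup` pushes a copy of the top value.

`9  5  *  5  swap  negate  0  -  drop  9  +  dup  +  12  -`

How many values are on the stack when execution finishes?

9       [9]
5       [9, 5]
*       [45]
5       [45, 5]
swap    [5, 45]
negate  [5, -45]
0       [5, -45, 0]
-       [5, -45]
drop    [5]
9       [5, 9]
+       [14]
dup     [14, 14]
+       [28]
12      [28, 12]
-       [16]

1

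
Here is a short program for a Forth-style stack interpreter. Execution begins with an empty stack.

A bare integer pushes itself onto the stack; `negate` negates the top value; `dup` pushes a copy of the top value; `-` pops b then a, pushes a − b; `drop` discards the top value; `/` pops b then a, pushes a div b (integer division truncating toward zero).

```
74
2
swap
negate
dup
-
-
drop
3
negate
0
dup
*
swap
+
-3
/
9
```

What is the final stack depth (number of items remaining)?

74      [74]
2       [74, 2]
swap    [2, 74]
negate  [2, -74]
dup     [2, -74, -74]
-       [2, 0]
-       [2]
drop    []
3       [3]
negate  [-3]
0       [-3, 0]
dup     [-3, 0, 0]
*       [-3, 0]
swap    [0, -3]
+       [-3]
-3      [-3, -3]
/       [1]
9       [1, 9]

2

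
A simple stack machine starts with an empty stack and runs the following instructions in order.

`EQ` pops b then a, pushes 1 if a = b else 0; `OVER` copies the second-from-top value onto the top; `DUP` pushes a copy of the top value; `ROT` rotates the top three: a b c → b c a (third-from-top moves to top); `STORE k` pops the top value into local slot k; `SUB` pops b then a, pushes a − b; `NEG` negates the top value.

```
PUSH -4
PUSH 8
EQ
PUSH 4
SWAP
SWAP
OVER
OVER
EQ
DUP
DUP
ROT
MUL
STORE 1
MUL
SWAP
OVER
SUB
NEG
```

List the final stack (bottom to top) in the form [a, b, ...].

PUSH -4 : [-4]
PUSH 8  : [-4, 8]
EQ      : [0]
PUSH 4  : [0, 4]
SWAP    : [4, 0]
SWAP    : [0, 4]
OVER    : [0, 4, 0]
OVER    : [0, 4, 0, 4]
EQ      : [0, 4, 0]
DUP     : [0, 4, 0, 0]
DUP     : [0, 4, 0, 0, 0]
ROT     : [0, 4, 0, 0, 0]
MUL     : [0, 4, 0, 0]
STORE 1 : [0, 4, 0]
MUL     : [0, 0]
SWAP    : [0, 0]
OVER    : [0, 0, 0]
SUB     : [0, 0]
NEG     : [0, 0]

[0, 0]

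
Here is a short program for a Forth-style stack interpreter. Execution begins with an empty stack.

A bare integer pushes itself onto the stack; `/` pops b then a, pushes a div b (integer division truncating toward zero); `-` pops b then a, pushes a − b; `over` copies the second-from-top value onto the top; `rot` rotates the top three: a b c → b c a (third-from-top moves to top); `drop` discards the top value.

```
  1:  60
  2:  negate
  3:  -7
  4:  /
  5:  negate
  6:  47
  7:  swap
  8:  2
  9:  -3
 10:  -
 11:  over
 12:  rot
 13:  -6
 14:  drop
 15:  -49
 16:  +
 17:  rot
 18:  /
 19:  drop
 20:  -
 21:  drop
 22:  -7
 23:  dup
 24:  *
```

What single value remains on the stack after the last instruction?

60      [60]
negate  [-60]
-7      [-60, -7]
/       [8]
negate  [-8]
47      [-8, 47]
swap    [47, -8]
2       [47, -8, 2]
-3      [47, -8, 2, -3]
-       [47, -8, 5]
over    [47, -8, 5, -8]
rot     [47, 5, -8, -8]
-6      [47, 5, -8, -8, -6]
drop    [47, 5, -8, -8]
-49     [47, 5, -8, -8, -49]
+       [47, 5, -8, -57]
rot     [47, -8, -57, 5]
/       [47, -8, -11]
drop    [47, -8]
-       [55]
drop    []
-7      [-7]
dup     [-7, -7]
*       [49]

49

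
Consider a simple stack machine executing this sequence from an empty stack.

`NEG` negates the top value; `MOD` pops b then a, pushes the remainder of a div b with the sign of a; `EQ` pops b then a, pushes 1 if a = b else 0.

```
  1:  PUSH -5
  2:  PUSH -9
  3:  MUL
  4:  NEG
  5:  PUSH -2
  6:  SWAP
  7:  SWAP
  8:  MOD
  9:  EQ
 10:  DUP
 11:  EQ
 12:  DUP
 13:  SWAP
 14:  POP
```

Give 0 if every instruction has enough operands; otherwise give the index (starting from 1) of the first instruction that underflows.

PUSH -5  [-5]
PUSH -9  [-5, -9]
MUL      [45]
NEG      [-45]
PUSH -2  [-45, -2]
SWAP     [-2, -45]
SWAP     [-45, -2]
MOD      [-1]
EQ  — needs 2 operands, stack has 1 → underflow

9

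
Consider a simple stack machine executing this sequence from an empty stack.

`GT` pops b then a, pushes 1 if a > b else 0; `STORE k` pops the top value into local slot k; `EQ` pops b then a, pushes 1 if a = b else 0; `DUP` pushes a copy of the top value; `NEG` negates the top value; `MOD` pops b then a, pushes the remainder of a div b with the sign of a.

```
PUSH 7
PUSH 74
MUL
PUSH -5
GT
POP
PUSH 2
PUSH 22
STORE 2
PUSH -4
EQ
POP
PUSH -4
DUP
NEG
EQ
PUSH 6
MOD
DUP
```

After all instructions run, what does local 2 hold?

PUSH 7  : 7
PUSH 74 : 7 74
MUL     : 518
PUSH -5 : 518 -5
GT      : 1
POP     : (empty)
PUSH 2  : 2
PUSH 22 : 2 22
STORE 2 : 2
PUSH -4 : 2 -4
EQ      : 0
POP     : (empty)
PUSH -4 : -4
DUP     : -4 -4
NEG     : -4 4
EQ      : 0
PUSH 6  : 0 6
MOD     : 0
DUP     : 0 0

22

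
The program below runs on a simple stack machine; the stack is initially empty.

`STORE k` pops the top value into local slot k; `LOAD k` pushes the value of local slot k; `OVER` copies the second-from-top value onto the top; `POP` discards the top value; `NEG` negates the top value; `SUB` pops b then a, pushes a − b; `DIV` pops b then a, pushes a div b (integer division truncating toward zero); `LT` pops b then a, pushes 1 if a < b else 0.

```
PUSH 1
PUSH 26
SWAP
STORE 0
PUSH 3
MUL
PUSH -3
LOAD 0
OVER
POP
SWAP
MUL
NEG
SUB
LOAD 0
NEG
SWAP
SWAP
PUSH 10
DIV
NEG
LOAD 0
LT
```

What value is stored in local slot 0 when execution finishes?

1

PUSH 1  : 1
PUSH 26 : 1 26
SWAP    : 26 1
STORE 0 : 26
PUSH 3  : 26 3
MUL     : 78
PUSH -3 : 78 -3
LOAD 0  : 78 -3 1
OVER    : 78 -3 1 -3
POP     : 78 -3 1
SWAP    : 78 1 -3
MUL     : 78 -3
NEG     : 78 3
SUB     : 75
LOAD 0  : 75 1
NEG     : 75 -1
SWAP    : -1 75
SWAP    : 75 -1
PUSH 10 : 75 -1 10
DIV     : 75 0
NEG     : 75 0
LOAD 0  : 75 0 1
LT      : 75 1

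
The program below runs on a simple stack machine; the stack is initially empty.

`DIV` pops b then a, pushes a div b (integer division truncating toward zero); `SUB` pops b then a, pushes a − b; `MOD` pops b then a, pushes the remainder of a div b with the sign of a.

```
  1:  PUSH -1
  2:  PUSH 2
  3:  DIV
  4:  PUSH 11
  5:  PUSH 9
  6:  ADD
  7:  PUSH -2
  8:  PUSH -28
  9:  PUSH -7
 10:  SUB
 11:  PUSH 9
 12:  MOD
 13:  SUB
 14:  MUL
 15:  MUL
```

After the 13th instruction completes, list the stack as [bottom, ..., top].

PUSH -1  → -1
PUSH 2   → -1 2
DIV      → 0
PUSH 11  → 0 11
PUSH 9   → 0 11 9
ADD      → 0 20
PUSH -2  → 0 20 -2
PUSH -28 → 0 20 -2 -28
PUSH -7  → 0 20 -2 -28 -7
SUB      → 0 20 -2 -21
PUSH 9   → 0 20 -2 -21 9
MOD      → 0 20 -2 -3
SUB      → 0 20 1

[0, 20, 1]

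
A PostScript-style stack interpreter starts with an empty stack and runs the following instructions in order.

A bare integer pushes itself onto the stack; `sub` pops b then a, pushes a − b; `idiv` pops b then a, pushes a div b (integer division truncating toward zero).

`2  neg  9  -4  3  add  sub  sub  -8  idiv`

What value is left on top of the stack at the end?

2    → [2]
neg  → [-2]
9    → [-2, 9]
-4   → [-2, 9, -4]
3    → [-2, 9, -4, 3]
add  → [-2, 9, -1]
sub  → [-2, 10]
sub  → [-12]
-8   → [-12, -8]
idiv → [1]

1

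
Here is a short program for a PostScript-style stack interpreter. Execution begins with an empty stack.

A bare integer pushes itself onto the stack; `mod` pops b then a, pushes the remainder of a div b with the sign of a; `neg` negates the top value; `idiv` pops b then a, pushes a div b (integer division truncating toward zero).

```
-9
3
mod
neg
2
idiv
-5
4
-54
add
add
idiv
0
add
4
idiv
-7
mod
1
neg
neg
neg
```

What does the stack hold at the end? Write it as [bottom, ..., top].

-9   → -9
3    → -9 3
mod  → 0
neg  → 0
2    → 0 2
idiv → 0
-5   → 0 -5
4    → 0 -5 4
-54  → 0 -5 4 -54
add  → 0 -5 -50
add  → 0 -55
idiv → 0
0    → 0 0
add  → 0
4    → 0 4
idiv → 0
-7   → 0 -7
mod  → 0
1    → 0 1
neg  → 0 -1
neg  → 0 1
neg  → 0 -1

[0, -1]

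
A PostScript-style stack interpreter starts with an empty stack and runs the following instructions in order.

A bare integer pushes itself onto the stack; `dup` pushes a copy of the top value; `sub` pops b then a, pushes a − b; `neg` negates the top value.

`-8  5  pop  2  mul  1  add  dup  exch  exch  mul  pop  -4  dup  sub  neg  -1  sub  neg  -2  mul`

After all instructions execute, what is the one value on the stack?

2

-8   → [-8]
5    → [-8, 5]
pop  → [-8]
2    → [-8, 2]
mul  → [-16]
1    → [-16, 1]
add  → [-15]
dup  → [-15, -15]
exch → [-15, -15]
exch → [-15, -15]
mul  → [225]
pop  → []
-4   → [-4]
dup  → [-4, -4]
sub  → [0]
neg  → [0]
-1   → [0, -1]
sub  → [1]
neg  → [-1]
-2   → [-1, -2]
mul  → [2]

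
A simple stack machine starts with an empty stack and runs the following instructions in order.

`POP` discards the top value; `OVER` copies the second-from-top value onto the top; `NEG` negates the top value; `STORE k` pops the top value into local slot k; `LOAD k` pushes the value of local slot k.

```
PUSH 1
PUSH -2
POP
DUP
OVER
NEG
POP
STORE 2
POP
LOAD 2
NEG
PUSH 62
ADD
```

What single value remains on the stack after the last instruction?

61

PUSH 1  -> [1]
PUSH -2 -> [1, -2]
POP     -> [1]
DUP     -> [1, 1]
OVER    -> [1, 1, 1]
NEG     -> [1, 1, -1]
POP     -> [1, 1]
STORE 2 -> [1]
POP     -> []
LOAD 2  -> [1]
NEG     -> [-1]
PUSH 62 -> [-1, 62]
ADD     -> [61]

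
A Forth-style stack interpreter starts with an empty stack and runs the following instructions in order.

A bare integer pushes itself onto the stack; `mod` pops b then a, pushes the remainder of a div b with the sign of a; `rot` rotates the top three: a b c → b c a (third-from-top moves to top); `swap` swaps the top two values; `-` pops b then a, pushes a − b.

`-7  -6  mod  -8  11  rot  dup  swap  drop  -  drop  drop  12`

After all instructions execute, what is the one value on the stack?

12

-7   -> [-7]
-6   -> [-7, -6]
mod  -> [-1]
-8   -> [-1, -8]
11   -> [-1, -8, 11]
rot  -> [-8, 11, -1]
dup  -> [-8, 11, -1, -1]
swap -> [-8, 11, -1, -1]
drop -> [-8, 11, -1]
-    -> [-8, 12]
drop -> [-8]
drop -> []
12   -> [12]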